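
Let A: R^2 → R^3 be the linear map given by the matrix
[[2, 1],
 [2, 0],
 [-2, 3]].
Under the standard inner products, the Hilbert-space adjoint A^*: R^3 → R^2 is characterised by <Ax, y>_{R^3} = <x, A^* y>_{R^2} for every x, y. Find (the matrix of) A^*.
A^* = A^T =
[[2, 2, -2],
 [1, 0, 3]]

For real matrices with standard dot products, the defining identity <Ax, y> = <x, A^* y> gives (Ax)^T y = x^T (A^*) y, i.e. x^T A^T y = x^T (A^*) y. Since this holds for all x, y, we must have A^* = A^T. Therefore
A^* =
[[2, 2, -2],
 [1, 0, 3]].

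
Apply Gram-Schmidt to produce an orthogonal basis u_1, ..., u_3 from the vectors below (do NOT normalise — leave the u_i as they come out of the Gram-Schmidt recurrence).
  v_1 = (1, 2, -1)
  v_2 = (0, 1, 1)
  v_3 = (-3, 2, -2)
Orthogonal basis:
  u_1 = (1, 2, -1)
  u_2 = (-1/6, 2/3, 7/6)
  u_3 = (-39/11, 13/11, -13/11)

Apply the Gram-Schmidt recurrence
  u_1 = v_1
  u_i = v_i − Σ_{j<i} ((v_i · u_j) / (u_j · u_j)) · u_j.

Step by step this gives:
  u_1 = (1, 2, -1)
  u_2 = (-1/6, 2/3, 7/6)
  u_3 = (-39/11, 13/11, -13/11)

Orthogonality check:
  u_2 · u_1 = 0 (should be 0)
  u_3 · u_1 = 0 (should be 0)
  u_3 · u_2 = 0 (should be 0)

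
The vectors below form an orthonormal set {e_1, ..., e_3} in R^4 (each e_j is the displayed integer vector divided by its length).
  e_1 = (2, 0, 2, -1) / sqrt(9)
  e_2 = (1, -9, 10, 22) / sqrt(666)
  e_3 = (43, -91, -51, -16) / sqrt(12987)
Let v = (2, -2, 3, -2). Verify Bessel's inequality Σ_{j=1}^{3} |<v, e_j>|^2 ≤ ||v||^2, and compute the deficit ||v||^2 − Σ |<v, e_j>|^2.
Σ |<v, e_j>|^2 = 691/39; ||v||^2 = 21; deficit = 128/39

Write each e_j = u_j / sqrt(<u_j, u_j>) where u_j is the displayed integer vector. Then <v, e_j> = <v, u_j> / sqrt(<u_j, u_j>), so |<v, e_j>|^2 = <v, u_j>^2 / <u_j, u_j>.
Coefficients: <v, e_1> = 12/sqrt(9), <v, e_2> = 6/sqrt(666), <v, e_3> = 147/sqrt(12987).
Square and sum: Σ |<v, e_j>|^2 = 691/39.
Compute ||v||^2 = v·v = 21.
Deficit = 21 − 691/39 = 128/39 ≥ 0, confirming Bessel's inequality. (The deficit equals ||v − Σ <v,e_j> e_j||^2, the squared distance from v to span{e_j}.)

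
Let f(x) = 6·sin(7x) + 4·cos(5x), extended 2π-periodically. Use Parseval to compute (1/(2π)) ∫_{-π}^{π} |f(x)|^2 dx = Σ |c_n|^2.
Σ |c_n|^2 = 26

Expand |f|^2 and use orthogonality of {sin(nx), cos(mx)} on [-π, π]:
  ∫_{-π}^{π} sin(nx)^2 dx = π, ∫ cos(mx)^2 dx = π, and cross terms integrate to 0.
So ∫_{-π}^{π} f(x)^2 dx = 6^2 · π + 4^2 · π = (36 + 16)π.
Divide by 2π: (36 + 16)/2 = 26.
By Parseval, this equals Σ |c_n|^2.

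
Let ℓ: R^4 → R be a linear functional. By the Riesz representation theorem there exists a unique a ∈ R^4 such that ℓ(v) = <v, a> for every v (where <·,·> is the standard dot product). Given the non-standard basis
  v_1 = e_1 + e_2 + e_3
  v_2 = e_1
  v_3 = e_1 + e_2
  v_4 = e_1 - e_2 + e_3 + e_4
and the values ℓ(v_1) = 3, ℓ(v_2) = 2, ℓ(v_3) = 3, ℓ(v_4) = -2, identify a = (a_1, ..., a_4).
a = (2, 1, 0, -3)

Write a = (a_1, ..., a_4) in the standard basis. For each basis vector v_i, ℓ(v_i) = <v_i, a> is a linear equation in the a_j's. Collect the n equations into a matrix system V a = ℓ, where row i of V is v_i (expressed in the standard basis). Since V is invertible (lower-triangular with 1s on the diagonal, up to permutation), solve by back-substitution:
  V =
[[1, 1, 1, 0],
 [1, 0, 0, 0],
 [1, 1, 0, 0],
 [1, -1, 1, 1]]
  V a = (3, 2, 3, -2)
Solving gives a = (2, 1, 0, -3).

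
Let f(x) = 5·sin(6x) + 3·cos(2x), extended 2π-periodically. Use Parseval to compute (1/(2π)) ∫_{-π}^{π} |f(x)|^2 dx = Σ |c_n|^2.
Σ |c_n|^2 = 17

Expand |f|^2 and use orthogonality of {sin(nx), cos(mx)} on [-π, π]:
  ∫_{-π}^{π} sin(nx)^2 dx = π, ∫ cos(mx)^2 dx = π, and cross terms integrate to 0.
So ∫_{-π}^{π} f(x)^2 dx = 5^2 · π + 3^2 · π = (25 + 9)π.
Divide by 2π: (25 + 9)/2 = 17.
By Parseval, this equals Σ |c_n|^2.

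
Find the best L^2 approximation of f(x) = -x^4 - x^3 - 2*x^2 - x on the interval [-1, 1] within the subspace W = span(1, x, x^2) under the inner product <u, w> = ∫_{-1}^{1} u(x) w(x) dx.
g(x) = -20*x^2/7 - 8*x/5 + 3/35

The best approximation g ∈ W is the orthogonal projection of f onto W. Writing g = a_0 + a_1 x + a_2 x^2, the coefficients solve the normal equations G · a = b where
  G_{ij} = <φ_i, φ_j> and b_i = <f, φ_i>, with φ_0 = 1, φ_1 = x, φ_2 = x^2.
G =
  [2, 0, 2/3]
  [0, 2/3, 0]
  [2/3, 0, 2/5],
b = (-26/15, -16/15, -38/35).
Solving gives a_0 = 3/35, a_1 = -8/5, a_2 = -20/7, so
  g(x) = -20*x^2/7 - 8*x/5 + 3/35.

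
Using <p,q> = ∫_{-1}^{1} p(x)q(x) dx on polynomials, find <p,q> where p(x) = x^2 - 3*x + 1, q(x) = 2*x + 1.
<p,q> = -4/3

Expand the product: p(x)·q(x) = 2*x^3 - 5*x^2 - x + 1.
∫_{-1}^{1} of each monomial x^k gives [2/(k+1) if k even, 0 if k odd]. Integrating term-by-term (or equivalently evaluating the antiderivative F(x) = x^4/2 - 5*x^3/3 - x^2/2 + x at the endpoints):
  F(1) − F(−1) = -2/3 − (2/3) = -4/3.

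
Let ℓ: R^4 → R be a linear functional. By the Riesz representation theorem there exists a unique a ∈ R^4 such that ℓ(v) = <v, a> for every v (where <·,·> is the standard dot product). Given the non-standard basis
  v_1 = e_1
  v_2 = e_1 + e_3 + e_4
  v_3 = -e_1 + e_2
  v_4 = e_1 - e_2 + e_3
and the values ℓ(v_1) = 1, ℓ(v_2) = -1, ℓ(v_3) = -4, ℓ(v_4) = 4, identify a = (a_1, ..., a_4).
a = (1, -3, 0, -2)

Write a = (a_1, ..., a_4) in the standard basis. For each basis vector v_i, ℓ(v_i) = <v_i, a> is a linear equation in the a_j's. Collect the n equations into a matrix system V a = ℓ, where row i of V is v_i (expressed in the standard basis). Since V is invertible (lower-triangular with 1s on the diagonal, up to permutation), solve by back-substitution:
  V =
[[1, 0, 0, 0],
 [1, 0, 1, 1],
 [-1, 1, 0, 0],
 [1, -1, 1, 0]]
  V a = (1, -1, -4, 4)
Solving gives a = (1, -3, 0, -2).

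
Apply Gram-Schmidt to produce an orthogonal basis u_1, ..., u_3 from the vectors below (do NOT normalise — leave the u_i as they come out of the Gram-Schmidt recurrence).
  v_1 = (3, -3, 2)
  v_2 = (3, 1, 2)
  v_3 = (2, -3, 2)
Orthogonal basis:
  u_1 = (3, -3, 2)
  u_2 = (18/11, 26/11, 12/11)
  u_3 = (-4/13, 0, 6/13)

Apply the Gram-Schmidt recurrence
  u_1 = v_1
  u_i = v_i − Σ_{j<i} ((v_i · u_j) / (u_j · u_j)) · u_j.

Step by step this gives:
  u_1 = (3, -3, 2)
  u_2 = (18/11, 26/11, 12/11)
  u_3 = (-4/13, 0, 6/13)

Orthogonality check:
  u_2 · u_1 = 0 (should be 0)
  u_3 · u_1 = 0 (should be 0)
  u_3 · u_2 = 0 (should be 0)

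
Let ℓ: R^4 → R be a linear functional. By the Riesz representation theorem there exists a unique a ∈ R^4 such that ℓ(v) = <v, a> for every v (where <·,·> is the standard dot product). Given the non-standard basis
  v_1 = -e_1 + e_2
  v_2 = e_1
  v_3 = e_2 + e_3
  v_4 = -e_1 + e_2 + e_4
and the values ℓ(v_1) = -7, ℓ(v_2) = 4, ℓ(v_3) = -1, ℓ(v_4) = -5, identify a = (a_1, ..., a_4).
a = (4, -3, 2, 2)

Write a = (a_1, ..., a_4) in the standard basis. For each basis vector v_i, ℓ(v_i) = <v_i, a> is a linear equation in the a_j's. Collect the n equations into a matrix system V a = ℓ, where row i of V is v_i (expressed in the standard basis). Since V is invertible (lower-triangular with 1s on the diagonal, up to permutation), solve by back-substitution:
  V =
[[-1, 1, 0, 0],
 [1, 0, 0, 0],
 [0, 1, 1, 0],
 [-1, 1, 0, 1]]
  V a = (-7, 4, -1, -5)
Solving gives a = (4, -3, 2, 2).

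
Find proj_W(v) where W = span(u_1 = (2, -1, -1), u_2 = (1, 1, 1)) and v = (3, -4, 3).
proj_W(v) = (3, -1/2, -1/2)

Set up U = [u_1 | ... | u_2] ∈ R^(3×2). The projector onto W = col(U) is P = U (U^T U)^(-1) U^T.
Compute U^T U =
  [6, 0]
  [0, 3],
and U^T v = (7, 2).
Solve U^T U · c = U^T v for the coefficients: c = (7/6, 2/3). The projection is proj_W(v) = U c.
Check: (v - proj_W(v)) · u_1 = 0  (should be 0).
Check: (v - proj_W(v)) · u_2 = 0  (should be 0).
Result: proj_W(v) = (3, -1/2, -1/2).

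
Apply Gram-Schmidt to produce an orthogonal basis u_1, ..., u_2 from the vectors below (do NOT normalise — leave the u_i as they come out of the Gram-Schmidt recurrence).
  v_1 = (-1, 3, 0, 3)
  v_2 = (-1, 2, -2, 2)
Orthogonal basis:
  u_1 = (-1, 3, 0, 3)
  u_2 = (-6/19, -1/19, -2, -1/19)

Apply the Gram-Schmidt recurrence
  u_1 = v_1
  u_i = v_i − Σ_{j<i} ((v_i · u_j) / (u_j · u_j)) · u_j.

Step by step this gives:
  u_1 = (-1, 3, 0, 3)
  u_2 = (-6/19, -1/19, -2, -1/19)

Orthogonality check:
  u_2 · u_1 = 0 (should be 0)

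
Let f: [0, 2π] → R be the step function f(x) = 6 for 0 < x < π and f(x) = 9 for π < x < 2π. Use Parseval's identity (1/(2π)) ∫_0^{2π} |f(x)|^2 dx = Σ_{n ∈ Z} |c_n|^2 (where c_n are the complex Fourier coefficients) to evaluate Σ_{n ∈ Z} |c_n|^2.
Σ |c_n|^2 = 117/2

Parseval equates the L^2 energy of f (normalised by 1/(2π)) with the ℓ^2 sum of its Fourier coefficients: (1/(2π)) ∫_0^{2π} |f|^2 = Σ |c_n|^2.
Compute the left side: (1/(2π)) [∫_0^π 6^2 dx + ∫_π^{2π} 9^2 dx] = (1/(2π)) · (36π + 81π) = (36 + 81)/2 = 117/2.
So Σ_{n ∈ Z} |c_n|^2 = 117/2.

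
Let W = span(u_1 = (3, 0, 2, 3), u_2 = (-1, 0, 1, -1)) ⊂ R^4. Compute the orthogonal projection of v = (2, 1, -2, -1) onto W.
proj_W(v) = (1/2, 0, -2, 1/2)

Set up U = [u_1 | ... | u_2] ∈ R^(4×2). The projector onto W = col(U) is P = U (U^T U)^(-1) U^T.
Compute U^T U =
  [22, -4]
  [-4, 3],
and U^T v = (-1, -3).
Solve U^T U · c = U^T v for the coefficients: c = (-3/10, -7/5). The projection is proj_W(v) = U c.
Check: (v - proj_W(v)) · u_1 = 0  (should be 0).
Check: (v - proj_W(v)) · u_2 = 0  (should be 0).
Result: proj_W(v) = (1/2, 0, -2, 1/2).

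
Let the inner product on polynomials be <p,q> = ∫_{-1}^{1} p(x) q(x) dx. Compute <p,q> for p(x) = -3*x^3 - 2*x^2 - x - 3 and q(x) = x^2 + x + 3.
<p,q> = -80/3

Expand the product: p(x)·q(x) = -3*x^5 - 5*x^4 - 12*x^3 - 10*x^2 - 6*x - 9.
∫_{-1}^{1} of each monomial x^k gives [2/(k+1) if k even, 0 if k odd]. Integrating term-by-term (or equivalently evaluating the antiderivative F(x) = -x^6/2 - x^5 - 3*x^4 - 10*x^3/3 - 3*x^2 - 9*x at the endpoints):
  F(1) − F(−1) = -119/6 − (41/6) = -80/3.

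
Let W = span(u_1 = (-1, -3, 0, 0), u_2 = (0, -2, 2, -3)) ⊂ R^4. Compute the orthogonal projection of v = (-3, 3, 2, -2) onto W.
proj_W(v) = (63/67, 113/67, 76/67, -114/67)

Set up U = [u_1 | ... | u_2] ∈ R^(4×2). The projector onto W = col(U) is P = U (U^T U)^(-1) U^T.
Compute U^T U =
  [10, 6]
  [6, 17],
and U^T v = (-6, 4).
Solve U^T U · c = U^T v for the coefficients: c = (-63/67, 38/67). The projection is proj_W(v) = U c.
Check: (v - proj_W(v)) · u_1 = 0  (should be 0).
Check: (v - proj_W(v)) · u_2 = 0  (should be 0).
Result: proj_W(v) = (63/67, 113/67, 76/67, -114/67).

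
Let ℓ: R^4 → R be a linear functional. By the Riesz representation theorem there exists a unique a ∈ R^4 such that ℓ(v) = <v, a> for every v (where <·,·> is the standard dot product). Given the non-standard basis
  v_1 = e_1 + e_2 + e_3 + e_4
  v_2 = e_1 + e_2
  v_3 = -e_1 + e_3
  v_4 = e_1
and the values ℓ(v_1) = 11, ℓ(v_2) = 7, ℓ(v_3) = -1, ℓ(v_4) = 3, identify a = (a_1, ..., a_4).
a = (3, 4, 2, 2)

Write a = (a_1, ..., a_4) in the standard basis. For each basis vector v_i, ℓ(v_i) = <v_i, a> is a linear equation in the a_j's. Collect the n equations into a matrix system V a = ℓ, where row i of V is v_i (expressed in the standard basis). Since V is invertible (lower-triangular with 1s on the diagonal, up to permutation), solve by back-substitution:
  V =
[[1, 1, 1, 1],
 [1, 1, 0, 0],
 [-1, 0, 1, 0],
 [1, 0, 0, 0]]
  V a = (11, 7, -1, 3)
Solving gives a = (3, 4, 2, 2).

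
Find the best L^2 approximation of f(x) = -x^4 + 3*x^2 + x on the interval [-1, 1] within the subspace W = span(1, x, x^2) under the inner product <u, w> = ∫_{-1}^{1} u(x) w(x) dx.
g(x) = 15*x^2/7 + x + 3/35

The best approximation g ∈ W is the orthogonal projection of f onto W. Writing g = a_0 + a_1 x + a_2 x^2, the coefficients solve the normal equations G · a = b where
  G_{ij} = <φ_i, φ_j> and b_i = <f, φ_i>, with φ_0 = 1, φ_1 = x, φ_2 = x^2.
G =
  [2, 0, 2/3]
  [0, 2/3, 0]
  [2/3, 0, 2/5],
b = (8/5, 2/3, 32/35).
Solving gives a_0 = 3/35, a_1 = 1, a_2 = 15/7, so
  g(x) = 15*x^2/7 + x + 3/35.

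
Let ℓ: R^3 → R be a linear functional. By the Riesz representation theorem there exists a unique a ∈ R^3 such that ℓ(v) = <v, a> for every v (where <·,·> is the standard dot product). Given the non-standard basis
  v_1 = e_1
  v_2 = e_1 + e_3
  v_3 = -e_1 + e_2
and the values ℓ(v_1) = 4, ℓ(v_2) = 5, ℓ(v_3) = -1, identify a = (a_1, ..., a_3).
a = (4, 3, 1)

Write a = (a_1, ..., a_3) in the standard basis. For each basis vector v_i, ℓ(v_i) = <v_i, a> is a linear equation in the a_j's. Collect the n equations into a matrix system V a = ℓ, where row i of V is v_i (expressed in the standard basis). Since V is invertible (lower-triangular with 1s on the diagonal, up to permutation), solve by back-substitution:
  V =
[[1, 0, 0],
 [1, 0, 1],
 [-1, 1, 0]]
  V a = (4, 5, -1)
Solving gives a = (4, 3, 1).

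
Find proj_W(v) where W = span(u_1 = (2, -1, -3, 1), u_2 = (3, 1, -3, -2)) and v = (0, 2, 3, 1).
proj_W(v) = (-289/201, 107/201, 137/67, -92/201)

Set up U = [u_1 | ... | u_2] ∈ R^(4×2). The projector onto W = col(U) is P = U (U^T U)^(-1) U^T.
Compute U^T U =
  [15, 12]
  [12, 23],
and U^T v = (-10, -9).
Solve U^T U · c = U^T v for the coefficients: c = (-122/201, -5/67). The projection is proj_W(v) = U c.
Check: (v - proj_W(v)) · u_1 = 0  (should be 0).
Check: (v - proj_W(v)) · u_2 = 0  (should be 0).
Result: proj_W(v) = (-289/201, 107/201, 137/67, -92/201).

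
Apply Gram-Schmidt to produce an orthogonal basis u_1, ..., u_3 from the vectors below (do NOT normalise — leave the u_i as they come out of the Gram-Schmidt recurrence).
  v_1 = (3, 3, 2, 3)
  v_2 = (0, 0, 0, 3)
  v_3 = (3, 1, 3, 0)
Orthogonal basis:
  u_1 = (3, 3, 2, 3)
  u_2 = (-27/31, -27/31, -18/31, 66/31)
  u_3 = (6/11, -16/11, 15/11, 0)

Apply the Gram-Schmidt recurrence
  u_1 = v_1
  u_i = v_i − Σ_{j<i} ((v_i · u_j) / (u_j · u_j)) · u_j.

Step by step this gives:
  u_1 = (3, 3, 2, 3)
  u_2 = (-27/31, -27/31, -18/31, 66/31)
  u_3 = (6/11, -16/11, 15/11, 0)

Orthogonality check:
  u_2 · u_1 = 0 (should be 0)
  u_3 · u_1 = 0 (should be 0)
  u_3 · u_2 = 0 (should be 0)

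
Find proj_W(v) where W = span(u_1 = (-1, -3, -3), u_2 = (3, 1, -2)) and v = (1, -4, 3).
proj_W(v) = (-61/38, -31/38, 13/19)

Set up U = [u_1 | ... | u_2] ∈ R^(3×2). The projector onto W = col(U) is P = U (U^T U)^(-1) U^T.
Compute U^T U =
  [19, 0]
  [0, 14],
and U^T v = (2, -7).
Solve U^T U · c = U^T v for the coefficients: c = (2/19, -1/2). The projection is proj_W(v) = U c.
Check: (v - proj_W(v)) · u_1 = 0  (should be 0).
Check: (v - proj_W(v)) · u_2 = 0  (should be 0).
Result: proj_W(v) = (-61/38, -31/38, 13/19).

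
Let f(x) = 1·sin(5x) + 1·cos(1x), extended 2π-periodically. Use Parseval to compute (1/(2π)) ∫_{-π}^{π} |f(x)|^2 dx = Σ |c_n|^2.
Σ |c_n|^2 = 1

Expand |f|^2 and use orthogonality of {sin(nx), cos(mx)} on [-π, π]:
  ∫_{-π}^{π} sin(nx)^2 dx = π, ∫ cos(mx)^2 dx = π, and cross terms integrate to 0.
So ∫_{-π}^{π} f(x)^2 dx = 1^2 · π + 1^2 · π = (1 + 1)π.
Divide by 2π: (1 + 1)/2 = 1.
By Parseval, this equals Σ |c_n|^2.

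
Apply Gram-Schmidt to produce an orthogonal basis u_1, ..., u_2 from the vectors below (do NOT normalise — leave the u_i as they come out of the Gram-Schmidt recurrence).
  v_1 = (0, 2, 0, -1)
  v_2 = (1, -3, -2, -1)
Orthogonal basis:
  u_1 = (0, 2, 0, -1)
  u_2 = (1, -1, -2, -2)

Apply the Gram-Schmidt recurrence
  u_1 = v_1
  u_i = v_i − Σ_{j<i} ((v_i · u_j) / (u_j · u_j)) · u_j.

Step by step this gives:
  u_1 = (0, 2, 0, -1)
  u_2 = (1, -1, -2, -2)

Orthogonality check:
  u_2 · u_1 = 0 (should be 0)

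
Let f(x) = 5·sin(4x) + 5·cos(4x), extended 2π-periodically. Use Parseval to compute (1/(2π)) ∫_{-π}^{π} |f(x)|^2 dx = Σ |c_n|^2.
Σ |c_n|^2 = 25

Expand |f|^2 and use orthogonality of {sin(nx), cos(mx)} on [-π, π]:
  ∫_{-π}^{π} sin(nx)^2 dx = π, ∫ cos(mx)^2 dx = π, and cross terms integrate to 0.
So ∫_{-π}^{π} f(x)^2 dx = 5^2 · π + 5^2 · π = (25 + 25)π.
Divide by 2π: (25 + 25)/2 = 25.
By Parseval, this equals Σ |c_n|^2.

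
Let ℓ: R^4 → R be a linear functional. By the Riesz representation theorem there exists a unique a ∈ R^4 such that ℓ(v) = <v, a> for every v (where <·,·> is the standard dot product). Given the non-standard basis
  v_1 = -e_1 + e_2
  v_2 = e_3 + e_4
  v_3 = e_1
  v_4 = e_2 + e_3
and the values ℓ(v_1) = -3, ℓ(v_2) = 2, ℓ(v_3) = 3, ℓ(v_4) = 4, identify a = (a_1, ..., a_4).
a = (3, 0, 4, -2)

Write a = (a_1, ..., a_4) in the standard basis. For each basis vector v_i, ℓ(v_i) = <v_i, a> is a linear equation in the a_j's. Collect the n equations into a matrix system V a = ℓ, where row i of V is v_i (expressed in the standard basis). Since V is invertible (lower-triangular with 1s on the diagonal, up to permutation), solve by back-substitution:
  V =
[[-1, 1, 0, 0],
 [0, 0, 1, 1],
 [1, 0, 0, 0],
 [0, 1, 1, 0]]
  V a = (-3, 2, 3, 4)
Solving gives a = (3, 0, 4, -2).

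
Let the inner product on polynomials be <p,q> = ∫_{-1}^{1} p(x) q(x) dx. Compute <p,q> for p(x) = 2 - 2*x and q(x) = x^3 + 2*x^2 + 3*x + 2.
<p,q> = 88/15

Expand the product: p(x)·q(x) = -2*x^4 - 2*x^3 - 2*x^2 + 2*x + 4.
∫_{-1}^{1} of each monomial x^k gives [2/(k+1) if k even, 0 if k odd]. Integrating term-by-term (or equivalently evaluating the antiderivative F(x) = -2*x^5/5 - x^4/2 - 2*x^3/3 + x^2 + 4*x at the endpoints):
  F(1) − F(−1) = 103/30 − (-73/30) = 88/15.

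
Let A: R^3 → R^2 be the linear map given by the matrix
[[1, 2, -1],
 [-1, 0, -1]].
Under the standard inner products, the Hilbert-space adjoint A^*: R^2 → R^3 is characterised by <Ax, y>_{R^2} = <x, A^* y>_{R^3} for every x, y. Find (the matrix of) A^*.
A^* = A^T =
[[1, -1],
 [2, 0],
 [-1, -1]]

For real matrices with standard dot products, the defining identity <Ax, y> = <x, A^* y> gives (Ax)^T y = x^T (A^*) y, i.e. x^T A^T y = x^T (A^*) y. Since this holds for all x, y, we must have A^* = A^T. Therefore
A^* =
[[1, -1],
 [2, 0],
 [-1, -1]].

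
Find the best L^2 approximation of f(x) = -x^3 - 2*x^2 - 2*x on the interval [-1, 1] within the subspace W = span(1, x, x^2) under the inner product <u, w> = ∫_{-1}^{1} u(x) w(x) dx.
g(x) = -2*x^2 - 13*x/5

The best approximation g ∈ W is the orthogonal projection of f onto W. Writing g = a_0 + a_1 x + a_2 x^2, the coefficients solve the normal equations G · a = b where
  G_{ij} = <φ_i, φ_j> and b_i = <f, φ_i>, with φ_0 = 1, φ_1 = x, φ_2 = x^2.
G =
  [2, 0, 2/3]
  [0, 2/3, 0]
  [2/3, 0, 2/5],
b = (-4/3, -26/15, -4/5).
Solving gives a_0 = 0, a_1 = -13/5, a_2 = -2, so
  g(x) = -2*x^2 - 13*x/5.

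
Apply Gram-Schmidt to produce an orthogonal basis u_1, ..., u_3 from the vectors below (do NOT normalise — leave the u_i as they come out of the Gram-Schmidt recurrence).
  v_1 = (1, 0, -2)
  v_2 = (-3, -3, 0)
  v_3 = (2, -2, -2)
Orthogonal basis:
  u_1 = (1, 0, -2)
  u_2 = (-12/5, -3, -6/5)
  u_3 = (4/3, -4/3, 2/3)

Apply the Gram-Schmidt recurrence
  u_1 = v_1
  u_i = v_i − Σ_{j<i} ((v_i · u_j) / (u_j · u_j)) · u_j.

Step by step this gives:
  u_1 = (1, 0, -2)
  u_2 = (-12/5, -3, -6/5)
  u_3 = (4/3, -4/3, 2/3)

Orthogonality check:
  u_2 · u_1 = 0 (should be 0)
  u_3 · u_1 = 0 (should be 0)
  u_3 · u_2 = 0 (should be 0)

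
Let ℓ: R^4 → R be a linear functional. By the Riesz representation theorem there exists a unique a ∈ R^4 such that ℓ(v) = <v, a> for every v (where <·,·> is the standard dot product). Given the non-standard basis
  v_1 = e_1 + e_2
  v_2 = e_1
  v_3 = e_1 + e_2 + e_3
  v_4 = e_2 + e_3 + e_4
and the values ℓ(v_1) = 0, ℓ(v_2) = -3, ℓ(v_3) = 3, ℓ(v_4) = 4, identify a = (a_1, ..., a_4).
a = (-3, 3, 3, -2)

Write a = (a_1, ..., a_4) in the standard basis. For each basis vector v_i, ℓ(v_i) = <v_i, a> is a linear equation in the a_j's. Collect the n equations into a matrix system V a = ℓ, where row i of V is v_i (expressed in the standard basis). Since V is invertible (lower-triangular with 1s on the diagonal, up to permutation), solve by back-substitution:
  V =
[[1, 1, 0, 0],
 [1, 0, 0, 0],
 [1, 1, 1, 0],
 [0, 1, 1, 1]]
  V a = (0, -3, 3, 4)
Solving gives a = (-3, 3, 3, -2).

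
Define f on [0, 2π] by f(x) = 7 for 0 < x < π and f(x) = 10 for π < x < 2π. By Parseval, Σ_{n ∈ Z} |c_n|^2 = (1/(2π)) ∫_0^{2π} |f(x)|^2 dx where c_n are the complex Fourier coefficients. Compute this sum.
Σ |c_n|^2 = 149/2

Parseval equates the L^2 energy of f (normalised by 1/(2π)) with the ℓ^2 sum of its Fourier coefficients: (1/(2π)) ∫_0^{2π} |f|^2 = Σ |c_n|^2.
Compute the left side: (1/(2π)) [∫_0^π 7^2 dx + ∫_π^{2π} 10^2 dx] = (1/(2π)) · (49π + 100π) = (49 + 100)/2 = 149/2.
So Σ_{n ∈ Z} |c_n|^2 = 149/2.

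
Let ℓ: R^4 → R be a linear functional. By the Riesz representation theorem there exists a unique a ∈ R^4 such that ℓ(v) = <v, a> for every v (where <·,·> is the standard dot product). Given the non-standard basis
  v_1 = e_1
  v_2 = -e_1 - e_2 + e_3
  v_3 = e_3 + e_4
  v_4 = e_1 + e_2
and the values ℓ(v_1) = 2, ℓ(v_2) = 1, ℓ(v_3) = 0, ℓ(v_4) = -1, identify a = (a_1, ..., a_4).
a = (2, -3, 0, 0)

Write a = (a_1, ..., a_4) in the standard basis. For each basis vector v_i, ℓ(v_i) = <v_i, a> is a linear equation in the a_j's. Collect the n equations into a matrix system V a = ℓ, where row i of V is v_i (expressed in the standard basis). Since V is invertible (lower-triangular with 1s on the diagonal, up to permutation), solve by back-substitution:
  V =
[[1, 0, 0, 0],
 [-1, -1, 1, 0],
 [0, 0, 1, 1],
 [1, 1, 0, 0]]
  V a = (2, 1, 0, -1)
Solving gives a = (2, -3, 0, 0).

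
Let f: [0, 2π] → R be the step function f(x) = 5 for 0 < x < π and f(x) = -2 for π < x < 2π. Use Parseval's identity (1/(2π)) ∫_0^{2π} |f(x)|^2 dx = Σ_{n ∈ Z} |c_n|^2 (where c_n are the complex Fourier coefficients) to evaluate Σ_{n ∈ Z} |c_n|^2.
Σ |c_n|^2 = 29/2

Parseval equates the L^2 energy of f (normalised by 1/(2π)) with the ℓ^2 sum of its Fourier coefficients: (1/(2π)) ∫_0^{2π} |f|^2 = Σ |c_n|^2.
Compute the left side: (1/(2π)) [∫_0^π 5^2 dx + ∫_π^{2π} (-2)^2 dx] = (1/(2π)) · (25π + 4π) = (25 + 4)/2 = 29/2.
So Σ_{n ∈ Z} |c_n|^2 = 29/2.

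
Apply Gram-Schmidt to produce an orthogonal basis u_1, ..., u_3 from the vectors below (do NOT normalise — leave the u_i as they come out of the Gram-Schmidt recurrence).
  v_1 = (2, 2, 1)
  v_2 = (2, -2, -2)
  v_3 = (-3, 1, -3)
Orthogonal basis:
  u_1 = (2, 2, 1)
  u_2 = (22/9, -14/9, -16/9)
  u_3 = (-9/13, 27/13, -36/13)

Apply the Gram-Schmidt recurrence
  u_1 = v_1
  u_i = v_i − Σ_{j<i} ((v_i · u_j) / (u_j · u_j)) · u_j.

Step by step this gives:
  u_1 = (2, 2, 1)
  u_2 = (22/9, -14/9, -16/9)
  u_3 = (-9/13, 27/13, -36/13)

Orthogonality check:
  u_2 · u_1 = 0 (should be 0)
  u_3 · u_1 = 0 (should be 0)
  u_3 · u_2 = 0 (should be 0)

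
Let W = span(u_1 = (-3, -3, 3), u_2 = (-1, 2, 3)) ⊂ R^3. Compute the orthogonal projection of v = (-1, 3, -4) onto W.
proj_W(v) = (77/38, 34/19, -83/38)

Set up U = [u_1 | ... | u_2] ∈ R^(3×2). The projector onto W = col(U) is P = U (U^T U)^(-1) U^T.
Compute U^T U =
  [27, 6]
  [6, 14],
and U^T v = (-18, -5).
Solve U^T U · c = U^T v for the coefficients: c = (-37/57, -3/38). The projection is proj_W(v) = U c.
Check: (v - proj_W(v)) · u_1 = 0  (should be 0).
Check: (v - proj_W(v)) · u_2 = 0  (should be 0).
Result: proj_W(v) = (77/38, 34/19, -83/38).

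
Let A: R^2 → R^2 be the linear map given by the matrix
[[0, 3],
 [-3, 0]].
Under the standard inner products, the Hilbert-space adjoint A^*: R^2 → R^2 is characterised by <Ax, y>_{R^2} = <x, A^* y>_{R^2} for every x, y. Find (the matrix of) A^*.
A^* = A^T =
[[0, -3],
 [3, 0]]

For real matrices with standard dot products, the defining identity <Ax, y> = <x, A^* y> gives (Ax)^T y = x^T (A^*) y, i.e. x^T A^T y = x^T (A^*) y. Since this holds for all x, y, we must have A^* = A^T. Therefore
A^* =
[[0, -3],
 [3, 0]].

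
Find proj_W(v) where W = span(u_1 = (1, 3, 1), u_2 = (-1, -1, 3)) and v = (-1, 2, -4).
proj_W(v) = (7/6, 17/15, -107/30)

Set up U = [u_1 | ... | u_2] ∈ R^(3×2). The projector onto W = col(U) is P = U (U^T U)^(-1) U^T.
Compute U^T U =
  [11, -1]
  [-1, 11],
and U^T v = (1, -13).
Solve U^T U · c = U^T v for the coefficients: c = (-1/60, -71/60). The projection is proj_W(v) = U c.
Check: (v - proj_W(v)) · u_1 = 0  (should be 0).
Check: (v - proj_W(v)) · u_2 = 0  (should be 0).
Result: proj_W(v) = (7/6, 17/15, -107/30).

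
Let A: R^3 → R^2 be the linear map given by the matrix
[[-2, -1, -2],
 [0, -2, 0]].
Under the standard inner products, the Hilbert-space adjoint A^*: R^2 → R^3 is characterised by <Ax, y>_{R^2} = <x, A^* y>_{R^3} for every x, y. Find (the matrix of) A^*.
A^* = A^T =
[[-2, 0],
 [-1, -2],
 [-2, 0]]

For real matrices with standard dot products, the defining identity <Ax, y> = <x, A^* y> gives (Ax)^T y = x^T (A^*) y, i.e. x^T A^T y = x^T (A^*) y. Since this holds for all x, y, we must have A^* = A^T. Therefore
A^* =
[[-2, 0],
 [-1, -2],
 [-2, 0]].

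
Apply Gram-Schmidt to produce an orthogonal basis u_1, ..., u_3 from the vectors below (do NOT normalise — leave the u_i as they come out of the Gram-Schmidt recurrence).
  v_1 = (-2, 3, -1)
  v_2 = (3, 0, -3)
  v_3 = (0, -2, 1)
Orthogonal basis:
  u_1 = (-2, 3, -1)
  u_2 = (18/7, 9/14, -45/14)
  u_3 = (-1/3, -1/3, -1/3)

Apply the Gram-Schmidt recurrence
  u_1 = v_1
  u_i = v_i − Σ_{j<i} ((v_i · u_j) / (u_j · u_j)) · u_j.

Step by step this gives:
  u_1 = (-2, 3, -1)
  u_2 = (18/7, 9/14, -45/14)
  u_3 = (-1/3, -1/3, -1/3)

Orthogonality check:
  u_2 · u_1 = 0 (should be 0)
  u_3 · u_1 = 0 (should be 0)
  u_3 · u_2 = 0 (should be 0)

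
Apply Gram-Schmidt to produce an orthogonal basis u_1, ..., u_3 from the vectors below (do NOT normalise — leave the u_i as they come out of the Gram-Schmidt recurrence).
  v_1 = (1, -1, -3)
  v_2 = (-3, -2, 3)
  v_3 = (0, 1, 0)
Orthogonal basis:
  u_1 = (1, -1, -3)
  u_2 = (-23/11, -32/11, 3/11)
  u_3 = (-27/71, 18/71, -15/71)

Apply the Gram-Schmidt recurrence
  u_1 = v_1
  u_i = v_i − Σ_{j<i} ((v_i · u_j) / (u_j · u_j)) · u_j.

Step by step this gives:
  u_1 = (1, -1, -3)
  u_2 = (-23/11, -32/11, 3/11)
  u_3 = (-27/71, 18/71, -15/71)

Orthogonality check:
  u_2 · u_1 = 0 (should be 0)
  u_3 · u_1 = 0 (should be 0)
  u_3 · u_2 = 0 (should be 0)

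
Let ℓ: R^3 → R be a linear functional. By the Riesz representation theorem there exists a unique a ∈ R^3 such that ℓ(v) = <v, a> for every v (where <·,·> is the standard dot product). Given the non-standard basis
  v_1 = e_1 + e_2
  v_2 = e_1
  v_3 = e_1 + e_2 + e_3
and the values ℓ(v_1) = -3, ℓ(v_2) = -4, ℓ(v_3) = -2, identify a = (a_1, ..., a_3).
a = (-4, 1, 1)

Write a = (a_1, ..., a_3) in the standard basis. For each basis vector v_i, ℓ(v_i) = <v_i, a> is a linear equation in the a_j's. Collect the n equations into a matrix system V a = ℓ, where row i of V is v_i (expressed in the standard basis). Since V is invertible (lower-triangular with 1s on the diagonal, up to permutation), solve by back-substitution:
  V =
[[1, 1, 0],
 [1, 0, 0],
 [1, 1, 1]]
  V a = (-3, -4, -2)
Solving gives a = (-4, 1, 1).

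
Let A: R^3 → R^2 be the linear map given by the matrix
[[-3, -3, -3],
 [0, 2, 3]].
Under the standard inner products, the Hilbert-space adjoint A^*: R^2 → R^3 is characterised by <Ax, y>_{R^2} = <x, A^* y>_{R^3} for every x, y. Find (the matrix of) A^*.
A^* = A^T =
[[-3, 0],
 [-3, 2],
 [-3, 3]]

For real matrices with standard dot products, the defining identity <Ax, y> = <x, A^* y> gives (Ax)^T y = x^T (A^*) y, i.e. x^T A^T y = x^T (A^*) y. Since this holds for all x, y, we must have A^* = A^T. Therefore
A^* =
[[-3, 0],
 [-3, 2],
 [-3, 3]].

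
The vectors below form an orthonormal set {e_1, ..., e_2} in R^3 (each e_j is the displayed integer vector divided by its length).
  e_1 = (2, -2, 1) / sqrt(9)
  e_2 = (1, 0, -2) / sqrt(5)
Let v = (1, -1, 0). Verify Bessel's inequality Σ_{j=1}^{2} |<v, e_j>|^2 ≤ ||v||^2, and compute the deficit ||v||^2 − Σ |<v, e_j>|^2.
Σ |<v, e_j>|^2 = 89/45; ||v||^2 = 2; deficit = 1/45

Write each e_j = u_j / sqrt(<u_j, u_j>) where u_j is the displayed integer vector. Then <v, e_j> = <v, u_j> / sqrt(<u_j, u_j>), so |<v, e_j>|^2 = <v, u_j>^2 / <u_j, u_j>.
Coefficients: <v, e_1> = 4/sqrt(9), <v, e_2> = 1/sqrt(5).
Square and sum: Σ |<v, e_j>|^2 = 89/45.
Compute ||v||^2 = v·v = 2.
Deficit = 2 − 89/45 = 1/45 ≥ 0, confirming Bessel's inequality. (The deficit equals ||v − Σ <v,e_j> e_j||^2, the squared distance from v to span{e_j}.)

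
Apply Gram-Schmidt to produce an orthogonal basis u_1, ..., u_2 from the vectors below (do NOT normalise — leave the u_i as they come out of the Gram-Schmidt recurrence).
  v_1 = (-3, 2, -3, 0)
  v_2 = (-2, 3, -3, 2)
Orthogonal basis:
  u_1 = (-3, 2, -3, 0)
  u_2 = (19/22, 12/11, -3/22, 2)

Apply the Gram-Schmidt recurrence
  u_1 = v_1
  u_i = v_i − Σ_{j<i} ((v_i · u_j) / (u_j · u_j)) · u_j.

Step by step this gives:
  u_1 = (-3, 2, -3, 0)
  u_2 = (19/22, 12/11, -3/22, 2)

Orthogonality check:
  u_2 · u_1 = 0 (should be 0)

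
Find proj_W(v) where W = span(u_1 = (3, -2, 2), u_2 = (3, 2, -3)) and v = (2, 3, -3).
proj_W(v) = (720/373, 924/373, -1275/373)

Set up U = [u_1 | ... | u_2] ∈ R^(3×2). The projector onto W = col(U) is P = U (U^T U)^(-1) U^T.
Compute U^T U =
  [17, -1]
  [-1, 22],
and U^T v = (-6, 21).
Solve U^T U · c = U^T v for the coefficients: c = (-111/373, 351/373). The projection is proj_W(v) = U c.
Check: (v - proj_W(v)) · u_1 = 0  (should be 0).
Check: (v - proj_W(v)) · u_2 = 0  (should be 0).
Result: proj_W(v) = (720/373, 924/373, -1275/373).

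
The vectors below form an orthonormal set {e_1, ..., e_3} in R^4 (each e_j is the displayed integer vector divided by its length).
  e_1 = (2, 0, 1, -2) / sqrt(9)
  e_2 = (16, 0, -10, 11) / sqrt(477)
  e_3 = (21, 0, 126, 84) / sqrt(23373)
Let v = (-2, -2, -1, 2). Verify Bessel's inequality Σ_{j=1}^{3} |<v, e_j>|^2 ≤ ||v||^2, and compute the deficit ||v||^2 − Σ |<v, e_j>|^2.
Σ |<v, e_j>|^2 = 9; ||v||^2 = 13; deficit = 4

Write each e_j = u_j / sqrt(<u_j, u_j>) where u_j is the displayed integer vector. Then <v, e_j> = <v, u_j> / sqrt(<u_j, u_j>), so |<v, e_j>|^2 = <v, u_j>^2 / <u_j, u_j>.
Coefficients: <v, e_1> = -9/sqrt(9), <v, e_2> = 0/sqrt(477), <v, e_3> = 0/sqrt(23373).
Square and sum: Σ |<v, e_j>|^2 = 9.
Compute ||v||^2 = v·v = 13.
Deficit = 13 − 9 = 4 ≥ 0, confirming Bessel's inequality. (The deficit equals ||v − Σ <v,e_j> e_j||^2, the squared distance from v to span{e_j}.)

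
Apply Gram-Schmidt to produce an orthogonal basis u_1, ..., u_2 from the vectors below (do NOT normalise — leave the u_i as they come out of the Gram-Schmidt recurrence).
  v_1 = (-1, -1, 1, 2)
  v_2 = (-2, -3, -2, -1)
Orthogonal basis:
  u_1 = (-1, -1, 1, 2)
  u_2 = (-13/7, -20/7, -15/7, -9/7)

Apply the Gram-Schmidt recurrence
  u_1 = v_1
  u_i = v_i − Σ_{j<i} ((v_i · u_j) / (u_j · u_j)) · u_j.

Step by step this gives:
  u_1 = (-1, -1, 1, 2)
  u_2 = (-13/7, -20/7, -15/7, -9/7)

Orthogonality check:
  u_2 · u_1 = 0 (should be 0)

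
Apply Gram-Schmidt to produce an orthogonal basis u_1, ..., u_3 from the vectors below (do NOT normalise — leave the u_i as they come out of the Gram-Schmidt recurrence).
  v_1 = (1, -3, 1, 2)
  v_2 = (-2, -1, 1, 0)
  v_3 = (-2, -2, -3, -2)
Orthogonal basis:
  u_1 = (1, -3, 1, 2)
  u_2 = (-32/15, -3/5, 13/15, -4/15)
  u_3 = (-23/43, -193/86, -285/86, -62/43)

Apply the Gram-Schmidt recurrence
  u_1 = v_1
  u_i = v_i − Σ_{j<i} ((v_i · u_j) / (u_j · u_j)) · u_j.

Step by step this gives:
  u_1 = (1, -3, 1, 2)
  u_2 = (-32/15, -3/5, 13/15, -4/15)
  u_3 = (-23/43, -193/86, -285/86, -62/43)

Orthogonality check:
  u_2 · u_1 = 0 (should be 0)
  u_3 · u_1 = 0 (should be 0)
  u_3 · u_2 = 0 (should be 0)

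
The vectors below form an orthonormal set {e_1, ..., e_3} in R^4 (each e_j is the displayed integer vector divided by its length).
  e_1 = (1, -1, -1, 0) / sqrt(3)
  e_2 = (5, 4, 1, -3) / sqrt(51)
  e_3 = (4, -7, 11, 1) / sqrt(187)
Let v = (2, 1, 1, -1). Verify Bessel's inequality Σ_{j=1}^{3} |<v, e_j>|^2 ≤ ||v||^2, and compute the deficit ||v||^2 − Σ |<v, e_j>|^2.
Σ |<v, e_j>|^2 = 7; ||v||^2 = 7; deficit = 0

Write each e_j = u_j / sqrt(<u_j, u_j>) where u_j is the displayed integer vector. Then <v, e_j> = <v, u_j> / sqrt(<u_j, u_j>), so |<v, e_j>|^2 = <v, u_j>^2 / <u_j, u_j>.
Coefficients: <v, e_1> = 0/sqrt(3), <v, e_2> = 18/sqrt(51), <v, e_3> = 11/sqrt(187).
Square and sum: Σ |<v, e_j>|^2 = 7.
Compute ||v||^2 = v·v = 7.
Deficit = 7 − 7 = 0 ≥ 0, confirming Bessel's inequality. (The deficit equals ||v − Σ <v,e_j> e_j||^2, the squared distance from v to span{e_j}.)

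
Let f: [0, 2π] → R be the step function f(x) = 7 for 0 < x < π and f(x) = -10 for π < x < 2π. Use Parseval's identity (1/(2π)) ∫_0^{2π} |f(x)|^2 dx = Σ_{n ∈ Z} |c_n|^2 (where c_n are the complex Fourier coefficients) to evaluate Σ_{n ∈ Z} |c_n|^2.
Σ |c_n|^2 = 149/2

Parseval equates the L^2 energy of f (normalised by 1/(2π)) with the ℓ^2 sum of its Fourier coefficients: (1/(2π)) ∫_0^{2π} |f|^2 = Σ |c_n|^2.
Compute the left side: (1/(2π)) [∫_0^π 7^2 dx + ∫_π^{2π} (-10)^2 dx] = (1/(2π)) · (49π + 100π) = (49 + 100)/2 = 149/2.
So Σ_{n ∈ Z} |c_n|^2 = 149/2.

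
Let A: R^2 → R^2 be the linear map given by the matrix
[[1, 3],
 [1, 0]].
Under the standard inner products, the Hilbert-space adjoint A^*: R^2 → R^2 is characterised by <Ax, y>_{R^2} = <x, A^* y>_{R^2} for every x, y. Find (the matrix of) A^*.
A^* = A^T =
[[1, 1],
 [3, 0]]

For real matrices with standard dot products, the defining identity <Ax, y> = <x, A^* y> gives (Ax)^T y = x^T (A^*) y, i.e. x^T A^T y = x^T (A^*) y. Since this holds for all x, y, we must have A^* = A^T. Therefore
A^* =
[[1, 1],
 [3, 0]].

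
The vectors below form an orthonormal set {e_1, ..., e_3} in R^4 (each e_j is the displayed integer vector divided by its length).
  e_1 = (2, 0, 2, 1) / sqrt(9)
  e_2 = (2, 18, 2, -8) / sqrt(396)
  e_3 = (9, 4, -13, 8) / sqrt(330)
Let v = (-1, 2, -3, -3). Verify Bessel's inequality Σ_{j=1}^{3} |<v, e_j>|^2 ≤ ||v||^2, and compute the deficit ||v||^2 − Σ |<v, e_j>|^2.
Σ |<v, e_j>|^2 = 313/15; ||v||^2 = 23; deficit = 32/15

Write each e_j = u_j / sqrt(<u_j, u_j>) where u_j is the displayed integer vector. Then <v, e_j> = <v, u_j> / sqrt(<u_j, u_j>), so |<v, e_j>|^2 = <v, u_j>^2 / <u_j, u_j>.
Coefficients: <v, e_1> = -11/sqrt(9), <v, e_2> = 52/sqrt(396), <v, e_3> = 14/sqrt(330).
Square and sum: Σ |<v, e_j>|^2 = 313/15.
Compute ||v||^2 = v·v = 23.
Deficit = 23 − 313/15 = 32/15 ≥ 0, confirming Bessel's inequality. (The deficit equals ||v − Σ <v,e_j> e_j||^2, the squared distance from v to span{e_j}.)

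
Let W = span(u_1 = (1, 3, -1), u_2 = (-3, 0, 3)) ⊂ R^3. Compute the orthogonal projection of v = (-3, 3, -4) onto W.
proj_W(v) = (1/2, 3, -1/2)

Set up U = [u_1 | ... | u_2] ∈ R^(3×2). The projector onto W = col(U) is P = U (U^T U)^(-1) U^T.
Compute U^T U =
  [11, -6]
  [-6, 18],
and U^T v = (10, -3).
Solve U^T U · c = U^T v for the coefficients: c = (1, 1/6). The projection is proj_W(v) = U c.
Check: (v - proj_W(v)) · u_1 = 0  (should be 0).
Check: (v - proj_W(v)) · u_2 = 0  (should be 0).
Result: proj_W(v) = (1/2, 3, -1/2).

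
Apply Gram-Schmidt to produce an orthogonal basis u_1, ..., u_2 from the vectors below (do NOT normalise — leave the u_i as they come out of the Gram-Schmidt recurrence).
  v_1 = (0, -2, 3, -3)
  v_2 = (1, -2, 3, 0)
Orthogonal basis:
  u_1 = (0, -2, 3, -3)
  u_2 = (1, -9/11, 27/22, 39/22)

Apply the Gram-Schmidt recurrence
  u_1 = v_1
  u_i = v_i − Σ_{j<i} ((v_i · u_j) / (u_j · u_j)) · u_j.

Step by step this gives:
  u_1 = (0, -2, 3, -3)
  u_2 = (1, -9/11, 27/22, 39/22)

Orthogonality check:
  u_2 · u_1 = 0 (should be 0)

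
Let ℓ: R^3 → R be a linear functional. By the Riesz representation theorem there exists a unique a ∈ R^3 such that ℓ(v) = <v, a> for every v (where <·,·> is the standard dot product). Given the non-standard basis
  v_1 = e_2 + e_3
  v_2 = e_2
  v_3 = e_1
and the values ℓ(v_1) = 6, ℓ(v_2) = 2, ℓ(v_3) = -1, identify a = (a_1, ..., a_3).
a = (-1, 2, 4)

Write a = (a_1, ..., a_3) in the standard basis. For each basis vector v_i, ℓ(v_i) = <v_i, a> is a linear equation in the a_j's. Collect the n equations into a matrix system V a = ℓ, where row i of V is v_i (expressed in the standard basis). Since V is invertible (lower-triangular with 1s on the diagonal, up to permutation), solve by back-substitution:
  V =
[[0, 1, 1],
 [0, 1, 0],
 [1, 0, 0]]
  V a = (6, 2, -1)
Solving gives a = (-1, 2, 4).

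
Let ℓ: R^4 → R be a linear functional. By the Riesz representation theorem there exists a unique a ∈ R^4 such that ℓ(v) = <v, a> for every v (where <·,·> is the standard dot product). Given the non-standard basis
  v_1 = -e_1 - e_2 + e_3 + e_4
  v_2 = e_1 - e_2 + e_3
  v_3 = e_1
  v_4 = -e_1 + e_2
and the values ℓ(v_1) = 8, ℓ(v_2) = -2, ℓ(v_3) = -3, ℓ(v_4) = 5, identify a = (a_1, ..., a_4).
a = (-3, 2, 3, 4)

Write a = (a_1, ..., a_4) in the standard basis. For each basis vector v_i, ℓ(v_i) = <v_i, a> is a linear equation in the a_j's. Collect the n equations into a matrix system V a = ℓ, where row i of V is v_i (expressed in the standard basis). Since V is invertible (lower-triangular with 1s on the diagonal, up to permutation), solve by back-substitution:
  V =
[[-1, -1, 1, 1],
 [1, -1, 1, 0],
 [1, 0, 0, 0],
 [-1, 1, 0, 0]]
  V a = (8, -2, -3, 5)
Solving gives a = (-3, 2, 3, 4).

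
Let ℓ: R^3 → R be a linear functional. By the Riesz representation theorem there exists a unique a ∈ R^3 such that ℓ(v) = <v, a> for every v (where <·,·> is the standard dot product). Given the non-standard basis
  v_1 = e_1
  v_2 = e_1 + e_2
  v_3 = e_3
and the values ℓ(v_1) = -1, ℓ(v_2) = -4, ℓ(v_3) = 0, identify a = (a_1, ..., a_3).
a = (-1, -3, 0)

Write a = (a_1, ..., a_3) in the standard basis. For each basis vector v_i, ℓ(v_i) = <v_i, a> is a linear equation in the a_j's. Collect the n equations into a matrix system V a = ℓ, where row i of V is v_i (expressed in the standard basis). Since V is invertible (lower-triangular with 1s on the diagonal, up to permutation), solve by back-substitution:
  V =
[[1, 0, 0],
 [1, 1, 0],
 [0, 0, 1]]
  V a = (-1, -4, 0)
Solving gives a = (-1, -3, 0).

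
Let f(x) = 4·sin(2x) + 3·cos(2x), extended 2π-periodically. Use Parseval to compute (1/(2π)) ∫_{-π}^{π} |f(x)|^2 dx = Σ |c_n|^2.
Σ |c_n|^2 = 25/2

Expand |f|^2 and use orthogonality of {sin(nx), cos(mx)} on [-π, π]:
  ∫_{-π}^{π} sin(nx)^2 dx = π, ∫ cos(mx)^2 dx = π, and cross terms integrate to 0.
So ∫_{-π}^{π} f(x)^2 dx = 4^2 · π + 3^2 · π = (16 + 9)π.
Divide by 2π: (16 + 9)/2 = 25/2.
By Parseval, this equals Σ |c_n|^2.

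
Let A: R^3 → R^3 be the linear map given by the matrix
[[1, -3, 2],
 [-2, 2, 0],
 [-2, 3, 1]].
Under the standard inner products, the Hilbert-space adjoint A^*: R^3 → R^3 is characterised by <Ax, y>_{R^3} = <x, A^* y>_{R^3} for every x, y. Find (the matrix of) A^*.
A^* = A^T =
[[1, -2, -2],
 [-3, 2, 3],
 [2, 0, 1]]

For real matrices with standard dot products, the defining identity <Ax, y> = <x, A^* y> gives (Ax)^T y = x^T (A^*) y, i.e. x^T A^T y = x^T (A^*) y. Since this holds for all x, y, we must have A^* = A^T. Therefore
A^* =
[[1, -2, -2],
 [-3, 2, 3],
 [2, 0, 1]].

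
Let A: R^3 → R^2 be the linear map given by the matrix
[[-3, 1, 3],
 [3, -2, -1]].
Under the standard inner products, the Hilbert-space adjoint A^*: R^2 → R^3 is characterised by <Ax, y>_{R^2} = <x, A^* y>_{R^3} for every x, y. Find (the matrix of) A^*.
A^* = A^T =
[[-3, 3],
 [1, -2],
 [3, -1]]

For real matrices with standard dot products, the defining identity <Ax, y> = <x, A^* y> gives (Ax)^T y = x^T (A^*) y, i.e. x^T A^T y = x^T (A^*) y. Since this holds for all x, y, we must have A^* = A^T. Therefore
A^* =
[[-3, 3],
 [1, -2],
 [3, -1]].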